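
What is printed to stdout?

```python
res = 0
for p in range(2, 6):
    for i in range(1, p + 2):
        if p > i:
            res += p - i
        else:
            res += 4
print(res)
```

52

p=2,i=1: 2>1, res = 0+1 = 1
p=2,i=2: not 2>2, res = 1+4 = 5
p=2,i=3: not 2>3, res = 5+4 = 9
p=3,i=1: 3>1, res = 9+2 = 11
p=3,i=2: 3>2, res = 11+1 = 12
p=3,i=3: not 3>3, res = 12+4 = 16
p=3,i=4: not 3>4, res = 16+4 = 20
p=4,i=1: 4>1, res = 20+3 = 23
p=4,i=2: 4>2, res = 23+2 = 25
p=4,i=3: 4>3, res = 25+1 = 26
p=4,i=4: not 4>4, res = 26+4 = 30
p=4,i=5: not 4>5, res = 30+4 = 34
p=5,i=1: 5>1, res = 34+4 = 38
p=5,i=2: 5>2, res = 38+3 = 41
p=5,i=3: 5>3, res = 41+2 = 43
p=5,i=4: 5>4, res = 43+1 = 44
p=5,i=5: not 5>5, res = 44+4 = 48
p=5,i=6: not 5>6, res = 48+4 = 52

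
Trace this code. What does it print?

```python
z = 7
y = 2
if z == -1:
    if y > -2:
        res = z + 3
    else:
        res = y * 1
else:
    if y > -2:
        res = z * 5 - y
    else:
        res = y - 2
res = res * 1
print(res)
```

33

z=7, y=2
z == -1 is False; y > -2 is True
→ res = z * 5 - y = 33
res = 33*1 = 33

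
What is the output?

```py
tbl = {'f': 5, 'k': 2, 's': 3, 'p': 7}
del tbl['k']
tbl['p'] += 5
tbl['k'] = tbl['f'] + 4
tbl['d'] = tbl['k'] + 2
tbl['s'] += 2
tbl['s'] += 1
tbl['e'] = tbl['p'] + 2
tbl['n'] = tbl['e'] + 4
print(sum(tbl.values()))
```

del 'k' → {'f': 5, 's': 3, 'p': 7}
tbl['p'] = 7+5 = 12 → {'f': 5, 's': 3, 'p': 12}
tbl['k'] = tbl['f']+4 = 9 → {'f': 5, 's': 3, 'p': 12, 'k': 9}
tbl['d'] = tbl['k']+2 = 11 → {'f': 5, 's': 3, 'p': 12, 'k': 9, 'd': 11}
tbl['s'] = 3+2 = 5 → {'f': 5, 's': 5, 'p': 12, 'k': 9, 'd': 11}
tbl['s'] = 5+1 = 6 → {'f': 5, 's': 6, 'p': 12, 'k': 9, 'd': 11}
tbl['e'] = tbl['p']+2 = 14 → {'f': 5, 's': 6, 'p': 12, 'k': 9, 'd': 11, 'e': 14}
tbl['n'] = tbl['e']+4 = 18 → {'f': 5, 's': 6, 'p': 12, 'k': 9, 'd': 11, 'e': 14, 'n': 18}
sum of values = 75

75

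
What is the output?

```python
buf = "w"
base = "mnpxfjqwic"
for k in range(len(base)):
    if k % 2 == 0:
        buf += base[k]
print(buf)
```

k=0: add 'm' → 'wm'
k=1: skip
k=2: add 'p' → 'wmp'
k=3: skip
k=4: add 'f' → 'wmpf'
k=5: skip
k=6: add 'q' → 'wmpfq'
k=7: skip
k=8: add 'i' → 'wmpfqi'
k=9: skip

wmpfqi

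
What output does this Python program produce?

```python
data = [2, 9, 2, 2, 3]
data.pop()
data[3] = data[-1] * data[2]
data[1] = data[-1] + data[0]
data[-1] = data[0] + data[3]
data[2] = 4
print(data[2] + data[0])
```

6

pop() removes 3 → [2, 9, 2, 2]
data[3] = data[-1]*data[2] = 2*2 = 4 → [2, 9, 2, 4]
data[1] = data[-1]+data[0] = 4+2 = 6 → [2, 6, 2, 4]
data[-1] = data[0]+data[3] = 2+4 = 6 → [2, 6, 2, 6]
data[2] = 4 → [2, 6, 4, 6]
data[2]+data[0] = 4+2 = 6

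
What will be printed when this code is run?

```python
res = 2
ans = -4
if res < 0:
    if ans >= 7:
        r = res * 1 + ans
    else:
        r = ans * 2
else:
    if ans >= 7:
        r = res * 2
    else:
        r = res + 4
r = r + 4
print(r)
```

res=2, ans=-4
res < 0 is False; ans >= 7 is False
→ r = res + 4 = 6
r = 6+4 = 10

10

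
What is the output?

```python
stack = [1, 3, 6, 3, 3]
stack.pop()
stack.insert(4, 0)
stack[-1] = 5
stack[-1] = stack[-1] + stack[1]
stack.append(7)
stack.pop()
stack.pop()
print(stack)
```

[1, 3, 6, 3]

pop() removes 3 → [1, 3, 6, 3]
insert 0 at 4 → [1, 3, 6, 3, 0]
stack[-1] = 5 → [1, 3, 6, 3, 5]
stack[-1] = stack[-1]+stack[1] = 5+3 = 8 → [1, 3, 6, 3, 8]
append 7 → [1, 3, 6, 3, 8, 7]
pop() removes 7 → [1, 3, 6, 3, 8]
pop() removes 8 → [1, 3, 6, 3]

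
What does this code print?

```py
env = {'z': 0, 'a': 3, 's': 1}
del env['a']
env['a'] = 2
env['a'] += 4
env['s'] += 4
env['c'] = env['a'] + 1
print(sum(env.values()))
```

del 'a' → {'z': 0, 's': 1}
env['a'] = 2 → {'z': 0, 's': 1, 'a': 2}
env['a'] = 2+4 = 6 → {'z': 0, 's': 1, 'a': 6}
env['s'] = 1+4 = 5 → {'z': 0, 's': 5, 'a': 6}
env['c'] = env['a']+1 = 7 → {'z': 0, 's': 5, 'a': 6, 'c': 7}
sum of values = 18

18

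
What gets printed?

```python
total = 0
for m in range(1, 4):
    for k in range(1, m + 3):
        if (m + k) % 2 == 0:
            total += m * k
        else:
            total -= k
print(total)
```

31

m=1,k=1: even sum, total = 0+1 = 1
m=1,k=2: odd sum, total = 1-2 = -1
m=1,k=3: even sum, total = (-1)+3 = 2
m=2,k=1: odd sum, total = 2-1 = 1
m=2,k=2: even sum, total = 1+4 = 5
m=2,k=3: odd sum, total = 5-3 = 2
m=2,k=4: even sum, total = 2+8 = 10
m=3,k=1: even sum, total = 10+3 = 13
m=3,k=2: odd sum, total = 13-2 = 11
m=3,k=3: even sum, total = 11+9 = 20
m=3,k=4: odd sum, total = 20-4 = 16
m=3,k=5: even sum, total = 16+15 = 31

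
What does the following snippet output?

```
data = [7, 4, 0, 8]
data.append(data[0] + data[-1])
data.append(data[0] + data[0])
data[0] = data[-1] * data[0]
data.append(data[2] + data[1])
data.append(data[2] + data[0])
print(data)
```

append data[0]+data[-1] = 7+8 = 15 → [7, 4, 0, 8, 15]
append data[0]+data[0] = 7+7 = 14 → [7, 4, 0, 8, 15, 14]
data[0] = data[-1]*data[0] = 14*7 = 98 → [98, 4, 0, 8, 15, 14]
append data[2]+data[1] = 0+4 = 4 → [98, 4, 0, 8, 15, 14, 4]
append data[2]+data[0] = 0+98 = 98 → [98, 4, 0, 8, 15, 14, 4, 98]

[98, 4, 0, 8, 15, 14, 4, 98]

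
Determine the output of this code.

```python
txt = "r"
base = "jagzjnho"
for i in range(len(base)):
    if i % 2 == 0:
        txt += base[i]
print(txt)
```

rjgjh

i=0: add 'j' → 'rj'
i=1: skip
i=2: add 'g' → 'rjg'
i=3: skip
i=4: add 'j' → 'rjgj'
i=5: skip
i=6: add 'h' → 'rjgjh'
i=7: skip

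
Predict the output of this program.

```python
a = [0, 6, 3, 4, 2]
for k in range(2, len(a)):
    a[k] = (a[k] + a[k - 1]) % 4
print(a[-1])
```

k=2: a[2] = (3+6)%4 = 1 → [0, 6, 1, 4, 2]
k=3: a[3] = (4+1)%4 = 1 → [0, 6, 1, 1, 2]
k=4: a[4] = (2+1)%4 = 3 → [0, 6, 1, 1, 3]

3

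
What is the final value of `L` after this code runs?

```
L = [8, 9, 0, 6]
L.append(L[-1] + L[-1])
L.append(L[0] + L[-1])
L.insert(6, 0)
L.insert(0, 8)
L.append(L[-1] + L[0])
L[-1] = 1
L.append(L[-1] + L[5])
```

[8, 8, 9, 0, 6, 12, 20, 0, 1, 13]

append L[-1]+L[-1] = 6+6 = 12 → [8, 9, 0, 6, 12]
append L[0]+L[-1] = 8+12 = 20 → [8, 9, 0, 6, 12, 20]
insert 0 at 6 → [8, 9, 0, 6, 12, 20, 0]
insert 8 at 0 → [8, 8, 9, 0, 6, 12, 20, 0]
append L[-1]+L[0] = 0+8 = 8 → [8, 8, 9, 0, 6, 12, 20, 0, 8]
L[-1] = 1 → [8, 8, 9, 0, 6, 12, 20, 0, 1]
append L[-1]+L[5] = 1+12 = 13 → [8, 8, 9, 0, 6, 12, 20, 0, 1, 13]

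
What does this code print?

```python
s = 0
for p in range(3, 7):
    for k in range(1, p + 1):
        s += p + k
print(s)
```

p=3,k=1: s = 0+4 = 4
p=3,k=2: s = 4+5 = 9
p=3,k=3: s = 9+6 = 15
p=4,k=1: s = 15+5 = 20
p=4,k=2: s = 20+6 = 26
p=4,k=3: s = 26+7 = 33
p=4,k=4: s = 33+8 = 41
p=5,k=1: s = 41+6 = 47
p=5,k=2: s = 47+7 = 54
p=5,k=3: s = 54+8 = 62
p=5,k=4: s = 62+9 = 71
p=5,k=5: s = 71+10 = 81
p=6,k=1: s = 81+7 = 88
p=6,k=2: s = 88+8 = 96
p=6,k=3: s = 96+9 = 105
p=6,k=4: s = 105+10 = 115
p=6,k=5: s = 115+11 = 126
p=6,k=6: s = 126+12 = 138

138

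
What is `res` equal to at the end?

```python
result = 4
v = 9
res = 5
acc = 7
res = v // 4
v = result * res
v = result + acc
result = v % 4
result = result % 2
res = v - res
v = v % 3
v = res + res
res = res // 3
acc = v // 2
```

3

res = 9//4 = 2
v = 4*2 = 8
v = 4+7 = 11
result = 11%4 = 3
result = 3%2 = 1
res = 11-2 = 9
v = 11%3 = 2
v = 9+9 = 18
res = 9//3 = 3
acc = 18//2 = 9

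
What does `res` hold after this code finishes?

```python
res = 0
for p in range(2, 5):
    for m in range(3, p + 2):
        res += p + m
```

42

p=2,m=3: res = 0+5 = 5
p=3,m=3: res = 5+6 = 11
p=3,m=4: res = 11+7 = 18
p=4,m=3: res = 18+7 = 25
p=4,m=4: res = 25+8 = 33
p=4,m=5: res = 33+9 = 42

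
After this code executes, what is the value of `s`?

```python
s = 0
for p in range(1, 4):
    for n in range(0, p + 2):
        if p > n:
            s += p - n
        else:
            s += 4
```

p=1,n=0: 1>0, s = 0+1 = 1
p=1,n=1: not 1>1, s = 1+4 = 5
p=1,n=2: not 1>2, s = 5+4 = 9
p=2,n=0: 2>0, s = 9+2 = 11
p=2,n=1: 2>1, s = 11+1 = 12
p=2,n=2: not 2>2, s = 12+4 = 16
p=2,n=3: not 2>3, s = 16+4 = 20
p=3,n=0: 3>0, s = 20+3 = 23
p=3,n=1: 3>1, s = 23+2 = 25
p=3,n=2: 3>2, s = 25+1 = 26
p=3,n=3: not 3>3, s = 26+4 = 30
p=3,n=4: not 3>4, s = 30+4 = 34

34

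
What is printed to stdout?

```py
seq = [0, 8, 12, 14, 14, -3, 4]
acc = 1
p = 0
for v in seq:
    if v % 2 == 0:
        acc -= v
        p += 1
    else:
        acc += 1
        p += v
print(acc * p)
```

v=0: even, acc = 1-0 = 1; p=1
v=8: even, acc = 1-8 = -7; p=2
v=12: even, acc = (-7)-12 = -19; p=3
v=14: even, acc = (-19)-14 = -33; p=4
v=14: even, acc = (-33)-14 = -47; p=5
v=-3: not even, acc = (-47)+1 = -46; p=2
v=4: even, acc = (-46)-4 = -50; p=3
acc*p = (-50)*3 = -150

-150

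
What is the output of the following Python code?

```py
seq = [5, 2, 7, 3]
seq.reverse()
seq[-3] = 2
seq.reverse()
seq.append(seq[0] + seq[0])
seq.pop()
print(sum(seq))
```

12

reverse → [3, 7, 2, 5]
seq[-3] = 2 → [3, 2, 2, 5]
reverse → [5, 2, 2, 3]
append seq[0]+seq[0] = 5+5 = 10 → [5, 2, 2, 3, 10]
pop() removes 10 → [5, 2, 2, 3]
sum = 12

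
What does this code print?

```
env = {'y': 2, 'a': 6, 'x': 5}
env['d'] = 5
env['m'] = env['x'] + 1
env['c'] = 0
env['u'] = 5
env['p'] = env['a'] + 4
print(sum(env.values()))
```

env['d'] = 5 → {'y': 2, 'a': 6, 'x': 5, 'd': 5}
env['m'] = env['x']+1 = 6 → {'y': 2, 'a': 6, 'x': 5, 'd': 5, 'm': 6}
env['c'] = 0 → {'y': 2, 'a': 6, 'x': 5, 'd': 5, 'm': 6, 'c': 0}
env['u'] = 5 → {'y': 2, 'a': 6, 'x': 5, 'd': 5, 'm': 6, 'c': 0, 'u': 5}
env['p'] = env['a']+4 = 10 → {'y': 2, 'a': 6, 'x': 5, 'd': 5, 'm': 6, 'c': 0, 'u': 5, 'p': 10}
sum of values = 39

39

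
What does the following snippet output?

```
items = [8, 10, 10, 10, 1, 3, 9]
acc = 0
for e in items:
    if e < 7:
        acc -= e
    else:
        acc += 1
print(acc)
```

e=8: not <7, acc = 0+1 = 1
e=10: not <7, acc = 1+1 = 2
e=10: not <7, acc = 2+1 = 3
e=10: not <7, acc = 3+1 = 4
e=1: <7, acc = 4-1 = 3
e=3: <7, acc = 3-3 = 0
e=9: not <7, acc = 0+1 = 1

1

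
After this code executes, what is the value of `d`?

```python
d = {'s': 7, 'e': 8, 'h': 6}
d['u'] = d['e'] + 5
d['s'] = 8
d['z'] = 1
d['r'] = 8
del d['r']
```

d['u'] = d['e']+5 = 13 → {'s': 7, 'e': 8, 'h': 6, 'u': 13}
d['s'] = 8 → {'s': 8, 'e': 8, 'h': 6, 'u': 13}
d['z'] = 1 → {'s': 8, 'e': 8, 'h': 6, 'u': 13, 'z': 1}
d['r'] = 8 → {'s': 8, 'e': 8, 'h': 6, 'u': 13, 'z': 1, 'r': 8}
del 'r' → {'s': 8, 'e': 8, 'h': 6, 'u': 13, 'z': 1}

{'s': 8, 'e': 8, 'h': 6, 'u': 13, 'z': 1}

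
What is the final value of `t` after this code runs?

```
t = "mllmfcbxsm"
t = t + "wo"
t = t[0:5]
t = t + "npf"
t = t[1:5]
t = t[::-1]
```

+ 'wo' → 'mllmfcbxsmwo'
slice [0:5] → 'mllmf'
+ 'npf' → 'mllmfnpf'
slice [1:5] → 'llmf'
reverse → 'fmll'

'fmll'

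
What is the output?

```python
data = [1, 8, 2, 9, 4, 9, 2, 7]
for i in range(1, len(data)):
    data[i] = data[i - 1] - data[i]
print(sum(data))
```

i=1: data[1] = 1-8 = -7 → [1, -7, 2, 9, 4, 9, 2, 7]
i=2: data[2] = (-7)-2 = -9 → [1, -7, -9, 9, 4, 9, 2, 7]
i=3: data[3] = (-9)-9 = -18 → [1, -7, -9, -18, 4, 9, 2, 7]
i=4: data[4] = (-18)-4 = -22 → [1, -7, -9, -18, -22, 9, 2, 7]
i=5: data[5] = (-22)-9 = -31 → [1, -7, -9, -18, -22, -31, 2, 7]
i=6: data[6] = (-31)-2 = -33 → [1, -7, -9, -18, -22, -31, -33, 7]
i=7: data[7] = (-33)-7 = -40 → [1, -7, -9, -18, -22, -31, -33, -40]
sum = -159

-159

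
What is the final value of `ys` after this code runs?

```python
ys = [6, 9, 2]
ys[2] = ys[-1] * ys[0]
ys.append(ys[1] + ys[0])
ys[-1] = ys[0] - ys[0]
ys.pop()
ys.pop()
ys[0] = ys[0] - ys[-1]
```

ys[2] = ys[-1]*ys[0] = 2*6 = 12 → [6, 9, 12]
append ys[1]+ys[0] = 9+6 = 15 → [6, 9, 12, 15]
ys[-1] = ys[0]-ys[0] = 6-6 = 0 → [6, 9, 12, 0]
pop() removes 0 → [6, 9, 12]
pop() removes 12 → [6, 9]
ys[0] = ys[0]-ys[-1] = 6-9 = -3 → [-3, 9]

[-3, 9]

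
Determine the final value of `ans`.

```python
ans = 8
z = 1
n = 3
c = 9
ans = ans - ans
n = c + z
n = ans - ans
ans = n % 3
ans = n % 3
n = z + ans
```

0

ans = 8-8 = 0
n = 9+1 = 10
n = 0-0 = 0
ans = 0%3 = 0
ans = 0%3 = 0
n = 1+0 = 1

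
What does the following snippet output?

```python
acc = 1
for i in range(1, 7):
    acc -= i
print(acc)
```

-20

i=1: acc = 1-1 = 0
i=2: acc = 0-2 = -2
i=3: acc = (-2)-3 = -5
i=4: acc = (-5)-4 = -9
i=5: acc = (-9)-5 = -14
i=6: acc = (-14)-6 = -20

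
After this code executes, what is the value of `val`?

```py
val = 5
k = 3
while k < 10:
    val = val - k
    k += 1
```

-37

k=3: val = 5-3 = 2
k=4: val = 2-4 = -2
k=5: val = (-2)-5 = -7
k=6: val = (-7)-6 = -13
k=7: val = (-13)-7 = -20
k=8: val = (-20)-8 = -28
k=9: val = (-28)-9 = -37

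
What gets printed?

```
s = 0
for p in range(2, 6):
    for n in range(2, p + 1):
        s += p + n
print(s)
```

70

p=2,n=2: s = 0+4 = 4
p=3,n=2: s = 4+5 = 9
p=3,n=3: s = 9+6 = 15
p=4,n=2: s = 15+6 = 21
p=4,n=3: s = 21+7 = 28
p=4,n=4: s = 28+8 = 36
p=5,n=2: s = 36+7 = 43
p=5,n=3: s = 43+8 = 51
p=5,n=4: s = 51+9 = 60
p=5,n=5: s = 60+10 = 70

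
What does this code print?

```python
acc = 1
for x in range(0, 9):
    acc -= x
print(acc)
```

x=0: acc = 1-0 = 1
x=1: acc = 1-1 = 0
x=2: acc = 0-2 = -2
x=3: acc = (-2)-3 = -5
x=4: acc = (-5)-4 = -9
x=5: acc = (-9)-5 = -14
x=6: acc = (-14)-6 = -20
x=7: acc = (-20)-7 = -27
x=8: acc = (-27)-8 = -35

-35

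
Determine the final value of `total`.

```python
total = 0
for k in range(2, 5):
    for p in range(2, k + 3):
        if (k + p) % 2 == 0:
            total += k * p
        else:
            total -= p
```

67

k=2,p=2: even sum, total = 0+4 = 4
k=2,p=3: odd sum, total = 4-3 = 1
k=2,p=4: even sum, total = 1+8 = 9
k=3,p=2: odd sum, total = 9-2 = 7
k=3,p=3: even sum, total = 7+9 = 16
k=3,p=4: odd sum, total = 16-4 = 12
k=3,p=5: even sum, total = 12+15 = 27
k=4,p=2: even sum, total = 27+8 = 35
k=4,p=3: odd sum, total = 35-3 = 32
k=4,p=4: even sum, total = 32+16 = 48
k=4,p=5: odd sum, total = 48-5 = 43
k=4,p=6: even sum, total = 43+24 = 67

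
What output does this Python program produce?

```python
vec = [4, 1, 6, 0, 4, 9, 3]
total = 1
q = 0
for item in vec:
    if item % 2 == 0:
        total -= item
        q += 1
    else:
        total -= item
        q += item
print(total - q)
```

-43

item=4: even, total = 1-4 = -3; q=1
item=1: not even, total = (-3)-1 = -4; q=2
item=6: even, total = (-4)-6 = -10; q=3
item=0: even, total = (-10)-0 = -10; q=4
item=4: even, total = (-10)-4 = -14; q=5
item=9: not even, total = (-14)-9 = -23; q=14
item=3: not even, total = (-23)-3 = -26; q=17
total-q = (-26)-17 = -43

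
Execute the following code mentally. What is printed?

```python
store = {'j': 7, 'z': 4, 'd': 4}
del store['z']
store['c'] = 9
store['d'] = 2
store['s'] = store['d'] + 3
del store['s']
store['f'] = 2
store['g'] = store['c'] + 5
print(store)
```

del 'z' → {'j': 7, 'd': 4}
store['c'] = 9 → {'j': 7, 'd': 4, 'c': 9}
store['d'] = 2 → {'j': 7, 'd': 2, 'c': 9}
store['s'] = store['d']+3 = 5 → {'j': 7, 'd': 2, 'c': 9, 's': 5}
del 's' → {'j': 7, 'd': 2, 'c': 9}
store['f'] = 2 → {'j': 7, 'd': 2, 'c': 9, 'f': 2}
store['g'] = store['c']+5 = 14 → {'j': 7, 'd': 2, 'c': 9, 'f': 2, 'g': 14}

{'j': 7, 'd': 2, 'c': 9, 'f': 2, 'g': 14}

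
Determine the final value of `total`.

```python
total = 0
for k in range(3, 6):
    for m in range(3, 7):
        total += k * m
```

216

k=3,m=3: total = 0+9 = 9
k=3,m=4: total = 9+12 = 21
k=3,m=5: total = 21+15 = 36
k=3,m=6: total = 36+18 = 54
k=4,m=3: total = 54+12 = 66
k=4,m=4: total = 66+16 = 82
k=4,m=5: total = 82+20 = 102
k=4,m=6: total = 102+24 = 126
k=5,m=3: total = 126+15 = 141
k=5,m=4: total = 141+20 = 161
k=5,m=5: total = 161+25 = 186
k=5,m=6: total = 186+30 = 216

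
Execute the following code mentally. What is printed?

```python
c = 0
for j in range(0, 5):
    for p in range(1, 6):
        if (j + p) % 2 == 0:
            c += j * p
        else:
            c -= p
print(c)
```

j=0,p=1: odd sum, c = 0-1 = -1
j=0,p=2: even sum, c = (-1)+0 = -1
j=0,p=3: odd sum, c = (-1)-3 = -4
j=0,p=4: even sum, c = (-4)+0 = -4
j=0,p=5: odd sum, c = (-4)-5 = -9
j=1,p=1: even sum, c = (-9)+1 = -8
j=1,p=2: odd sum, c = (-8)-2 = -10
j=1,p=3: even sum, c = (-10)+3 = -7
j=1,p=4: odd sum, c = (-7)-4 = -11
j=1,p=5: even sum, c = (-11)+5 = -6
j=2,p=1: odd sum, c = (-6)-1 = -7
j=2,p=2: even sum, c = (-7)+4 = -3
j=2,p=3: odd sum, c = (-3)-3 = -6
j=2,p=4: even sum, c = (-6)+8 = 2
j=2,p=5: odd sum, c = 2-5 = -3
j=3,p=1: even sum, c = (-3)+3 = 0
j=3,p=2: odd sum, c = 0-2 = -2
j=3,p=3: even sum, c = (-2)+9 = 7
j=3,p=4: odd sum, c = 7-4 = 3
j=3,p=5: even sum, c = 3+15 = 18
j=4,p=1: odd sum, c = 18-1 = 17
j=4,p=2: even sum, c = 17+8 = 25
j=4,p=3: odd sum, c = 25-3 = 22
j=4,p=4: even sum, c = 22+16 = 38
j=4,p=5: odd sum, c = 38-5 = 33

33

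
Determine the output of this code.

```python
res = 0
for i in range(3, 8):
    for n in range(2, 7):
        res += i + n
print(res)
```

225

i=3,n=2: res = 0+5 = 5
i=3,n=3: res = 5+6 = 11
i=3,n=4: res = 11+7 = 18
i=3,n=5: res = 18+8 = 26
i=3,n=6: res = 26+9 = 35
i=4,n=2: res = 35+6 = 41
i=4,n=3: res = 41+7 = 48
i=4,n=4: res = 48+8 = 56
i=4,n=5: res = 56+9 = 65
i=4,n=6: res = 65+10 = 75
i=5,n=2: res = 75+7 = 82
i=5,n=3: res = 82+8 = 90
i=5,n=4: res = 90+9 = 99
i=5,n=5: res = 99+10 = 109
i=5,n=6: res = 109+11 = 120
i=6,n=2: res = 120+8 = 128
i=6,n=3: res = 128+9 = 137
i=6,n=4: res = 137+10 = 147
i=6,n=5: res = 147+11 = 158
i=6,n=6: res = 158+12 = 170
i=7,n=2: res = 170+9 = 179
i=7,n=3: res = 179+10 = 189
i=7,n=4: res = 189+11 = 200
i=7,n=5: res = 200+12 = 212
i=7,n=6: res = 212+13 = 225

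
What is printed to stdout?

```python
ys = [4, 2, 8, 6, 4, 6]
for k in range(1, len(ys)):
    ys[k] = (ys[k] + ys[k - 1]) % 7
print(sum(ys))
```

k=1: ys[1] = (2+4)%7 = 6 → [4, 6, 8, 6, 4, 6]
k=2: ys[2] = (8+6)%7 = 0 → [4, 6, 0, 6, 4, 6]
k=3: ys[3] = (6+0)%7 = 6 → [4, 6, 0, 6, 4, 6]
k=4: ys[4] = (4+6)%7 = 3 → [4, 6, 0, 6, 3, 6]
k=5: ys[5] = (6+3)%7 = 2 → [4, 6, 0, 6, 3, 2]
sum = 21

21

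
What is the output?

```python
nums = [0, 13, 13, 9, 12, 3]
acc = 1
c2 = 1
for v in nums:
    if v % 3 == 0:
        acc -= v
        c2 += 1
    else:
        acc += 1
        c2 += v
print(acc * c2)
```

v=0: %3==0, acc = 1-0 = 1; c2=2
v=13: not %3==0, acc = 1+1 = 2; c2=15
v=13: not %3==0, acc = 2+1 = 3; c2=28
v=9: %3==0, acc = 3-9 = -6; c2=29
v=12: %3==0, acc = (-6)-12 = -18; c2=30
v=3: %3==0, acc = (-18)-3 = -21; c2=31
acc*c2 = (-21)*31 = -651

-651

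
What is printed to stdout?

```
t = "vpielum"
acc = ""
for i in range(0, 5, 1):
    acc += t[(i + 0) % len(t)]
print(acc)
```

i=0: add t[0]='v' → 'v'
i=1: add t[1]='p' → 'vp'
i=2: add t[2]='i' → 'vpi'
i=3: add t[3]='e' → 'vpie'
i=4: add t[4]='l' → 'vpiel'

vpiel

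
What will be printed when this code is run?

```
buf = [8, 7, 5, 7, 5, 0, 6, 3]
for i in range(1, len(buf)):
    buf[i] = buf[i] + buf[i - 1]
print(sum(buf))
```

213

i=1: buf[1] = 7+8 = 15 → [8, 15, 5, 7, 5, 0, 6, 3]
i=2: buf[2] = 5+15 = 20 → [8, 15, 20, 7, 5, 0, 6, 3]
i=3: buf[3] = 7+20 = 27 → [8, 15, 20, 27, 5, 0, 6, 3]
i=4: buf[4] = 5+27 = 32 → [8, 15, 20, 27, 32, 0, 6, 3]
i=5: buf[5] = 0+32 = 32 → [8, 15, 20, 27, 32, 32, 6, 3]
i=6: buf[6] = 6+32 = 38 → [8, 15, 20, 27, 32, 32, 38, 3]
i=7: buf[7] = 3+38 = 41 → [8, 15, 20, 27, 32, 32, 38, 41]
sum = 213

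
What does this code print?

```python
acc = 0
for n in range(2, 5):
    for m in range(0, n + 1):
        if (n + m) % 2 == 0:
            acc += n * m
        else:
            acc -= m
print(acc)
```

33

n=2,m=0: even sum, acc = 0+0 = 0
n=2,m=1: odd sum, acc = 0-1 = -1
n=2,m=2: even sum, acc = (-1)+4 = 3
n=3,m=0: odd sum, acc = 3-0 = 3
n=3,m=1: even sum, acc = 3+3 = 6
n=3,m=2: odd sum, acc = 6-2 = 4
n=3,m=3: even sum, acc = 4+9 = 13
n=4,m=0: even sum, acc = 13+0 = 13
n=4,m=1: odd sum, acc = 13-1 = 12
n=4,m=2: even sum, acc = 12+8 = 20
n=4,m=3: odd sum, acc = 20-3 = 17
n=4,m=4: even sum, acc = 17+16 = 33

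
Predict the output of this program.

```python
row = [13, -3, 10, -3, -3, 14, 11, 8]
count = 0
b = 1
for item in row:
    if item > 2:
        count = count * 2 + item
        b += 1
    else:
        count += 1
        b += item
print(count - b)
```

409

item=13: >2, count = 0*2+13 = 13; b=2
item=-3: not >2, count = 13+1 = 14; b=-1
item=10: >2, count = 14*2+10 = 38; b=0
item=-3: not >2, count = 38+1 = 39; b=-3
item=-3: not >2, count = 39+1 = 40; b=-6
item=14: >2, count = 40*2+14 = 94; b=-5
item=11: >2, count = 94*2+11 = 199; b=-4
item=8: >2, count = 199*2+8 = 406; b=-3
count-b = 406-(-3) = 409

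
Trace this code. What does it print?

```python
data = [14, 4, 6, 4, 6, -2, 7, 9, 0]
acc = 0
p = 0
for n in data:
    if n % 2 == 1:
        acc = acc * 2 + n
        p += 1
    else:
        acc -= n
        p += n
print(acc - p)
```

n=14: not odd, acc = 0-14 = -14; p=14
n=4: not odd, acc = (-14)-4 = -18; p=18
n=6: not odd, acc = (-18)-6 = -24; p=24
n=4: not odd, acc = (-24)-4 = -28; p=28
n=6: not odd, acc = (-28)-6 = -34; p=34
n=-2: not odd, acc = (-34)-(-2) = -32; p=32
n=7: odd, acc = (-32)*2+7 = -57; p=33
n=9: odd, acc = (-57)*2+9 = -105; p=34
n=0: not odd, acc = (-105)-0 = -105; p=34
acc-p = (-105)-34 = -139

-139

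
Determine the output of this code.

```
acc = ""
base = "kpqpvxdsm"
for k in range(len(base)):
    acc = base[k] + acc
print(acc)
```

msdxvpqpk

k=0: prepend 'k' → 'k'
k=1: prepend 'p' → 'pk'
k=2: prepend 'q' → 'qpk'
k=3: prepend 'p' → 'pqpk'
k=4: prepend 'v' → 'vpqpk'
k=5: prepend 'x' → 'xvpqpk'
k=6: prepend 'd' → 'dxvpqpk'
k=7: prepend 's' → 'sdxvpqpk'
k=8: prepend 'm' → 'msdxvpqpk'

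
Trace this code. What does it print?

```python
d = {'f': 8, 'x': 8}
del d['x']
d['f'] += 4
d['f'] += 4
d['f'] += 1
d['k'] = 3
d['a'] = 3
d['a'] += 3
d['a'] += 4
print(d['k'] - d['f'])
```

del 'x' → {'f': 8}
d['f'] = 8+4 = 12 → {'f': 12}
d['f'] = 12+4 = 16 → {'f': 16}
d['f'] = 16+1 = 17 → {'f': 17}
d['k'] = 3 → {'f': 17, 'k': 3}
d['a'] = 3 → {'f': 17, 'k': 3, 'a': 3}
d['a'] = 3+3 = 6 → {'f': 17, 'k': 3, 'a': 6}
d['a'] = 6+4 = 10 → {'f': 17, 'k': 3, 'a': 10}
d['k']-d['f'] = 3-17 = -14

-14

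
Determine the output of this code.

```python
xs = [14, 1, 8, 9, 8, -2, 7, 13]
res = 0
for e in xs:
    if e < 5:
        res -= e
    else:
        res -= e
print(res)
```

e=14: not <5, res = 0-14 = -14
e=1: <5, res = (-14)-1 = -15
e=8: not <5, res = (-15)-8 = -23
e=9: not <5, res = (-23)-9 = -32
e=8: not <5, res = (-32)-8 = -40
e=-2: <5, res = (-40)-(-2) = -38
e=7: not <5, res = (-38)-7 = -45
e=13: not <5, res = (-45)-13 = -58

-58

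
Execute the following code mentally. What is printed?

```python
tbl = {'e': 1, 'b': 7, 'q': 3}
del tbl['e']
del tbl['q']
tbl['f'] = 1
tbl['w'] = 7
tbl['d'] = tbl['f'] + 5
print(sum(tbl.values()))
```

21

del 'e' → {'b': 7, 'q': 3}
del 'q' → {'b': 7}
tbl['f'] = 1 → {'b': 7, 'f': 1}
tbl['w'] = 7 → {'b': 7, 'f': 1, 'w': 7}
tbl['d'] = tbl['f']+5 = 6 → {'b': 7, 'f': 1, 'w': 7, 'd': 6}
sum of values = 21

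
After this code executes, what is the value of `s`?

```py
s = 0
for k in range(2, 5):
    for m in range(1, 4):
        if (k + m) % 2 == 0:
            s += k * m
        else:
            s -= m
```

14

k=2,m=1: odd sum, s = 0-1 = -1
k=2,m=2: even sum, s = (-1)+4 = 3
k=2,m=3: odd sum, s = 3-3 = 0
k=3,m=1: even sum, s = 0+3 = 3
k=3,m=2: odd sum, s = 3-2 = 1
k=3,m=3: even sum, s = 1+9 = 10
k=4,m=1: odd sum, s = 10-1 = 9
k=4,m=2: even sum, s = 9+8 = 17
k=4,m=3: odd sum, s = 17-3 = 14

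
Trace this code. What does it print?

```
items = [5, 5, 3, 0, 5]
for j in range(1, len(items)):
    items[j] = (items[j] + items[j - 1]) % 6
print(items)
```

j=1: items[1] = (5+5)%6 = 4 → [5, 4, 3, 0, 5]
j=2: items[2] = (3+4)%6 = 1 → [5, 4, 1, 0, 5]
j=3: items[3] = (0+1)%6 = 1 → [5, 4, 1, 1, 5]
j=4: items[4] = (5+1)%6 = 0 → [5, 4, 1, 1, 0]

[5, 4, 1, 1, 0]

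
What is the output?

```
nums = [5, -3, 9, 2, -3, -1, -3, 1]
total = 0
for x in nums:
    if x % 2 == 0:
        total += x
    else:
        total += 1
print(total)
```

9

x=5: not even, total = 0+1 = 1
x=-3: not even, total = 1+1 = 2
x=9: not even, total = 2+1 = 3
x=2: even, total = 3+2 = 5
x=-3: not even, total = 5+1 = 6
x=-1: not even, total = 6+1 = 7
x=-3: not even, total = 7+1 = 8
x=1: not even, total = 8+1 = 9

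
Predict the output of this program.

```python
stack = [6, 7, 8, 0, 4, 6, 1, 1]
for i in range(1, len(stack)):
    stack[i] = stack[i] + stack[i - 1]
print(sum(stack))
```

i=1: stack[1] = 7+6 = 13 → [6, 13, 8, 0, 4, 6, 1, 1]
i=2: stack[2] = 8+13 = 21 → [6, 13, 21, 0, 4, 6, 1, 1]
i=3: stack[3] = 0+21 = 21 → [6, 13, 21, 21, 4, 6, 1, 1]
i=4: stack[4] = 4+21 = 25 → [6, 13, 21, 21, 25, 6, 1, 1]
i=5: stack[5] = 6+25 = 31 → [6, 13, 21, 21, 25, 31, 1, 1]
i=6: stack[6] = 1+31 = 32 → [6, 13, 21, 21, 25, 31, 32, 1]
i=7: stack[7] = 1+32 = 33 → [6, 13, 21, 21, 25, 31, 32, 33]
sum = 182

182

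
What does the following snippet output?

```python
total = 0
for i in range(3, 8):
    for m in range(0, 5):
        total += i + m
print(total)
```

175

i=3,m=0: total = 0+3 = 3
i=3,m=1: total = 3+4 = 7
i=3,m=2: total = 7+5 = 12
i=3,m=3: total = 12+6 = 18
i=3,m=4: total = 18+7 = 25
i=4,m=0: total = 25+4 = 29
i=4,m=1: total = 29+5 = 34
i=4,m=2: total = 34+6 = 40
i=4,m=3: total = 40+7 = 47
i=4,m=4: total = 47+8 = 55
i=5,m=0: total = 55+5 = 60
i=5,m=1: total = 60+6 = 66
i=5,m=2: total = 66+7 = 73
i=5,m=3: total = 73+8 = 81
i=5,m=4: total = 81+9 = 90
i=6,m=0: total = 90+6 = 96
i=6,m=1: total = 96+7 = 103
i=6,m=2: total = 103+8 = 111
i=6,m=3: total = 111+9 = 120
i=6,m=4: total = 120+10 = 130
i=7,m=0: total = 130+7 = 137
i=7,m=1: total = 137+8 = 145
i=7,m=2: total = 145+9 = 154
i=7,m=3: total = 154+10 = 164
i=7,m=4: total = 164+11 = 175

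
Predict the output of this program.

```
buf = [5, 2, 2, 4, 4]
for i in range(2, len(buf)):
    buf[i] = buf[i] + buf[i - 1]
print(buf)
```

i=2: buf[2] = 2+2 = 4 → [5, 2, 4, 4, 4]
i=3: buf[3] = 4+4 = 8 → [5, 2, 4, 8, 4]
i=4: buf[4] = 4+8 = 12 → [5, 2, 4, 8, 12]

[5, 2, 4, 8, 12]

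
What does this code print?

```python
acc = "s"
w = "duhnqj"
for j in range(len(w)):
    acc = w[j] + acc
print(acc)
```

j=0: prepend 'd' → 'ds'
j=1: prepend 'u' → 'uds'
j=2: prepend 'h' → 'huds'
j=3: prepend 'n' → 'nhuds'
j=4: prepend 'q' → 'qnhuds'
j=5: prepend 'j' → 'jqnhuds'

jqnhuds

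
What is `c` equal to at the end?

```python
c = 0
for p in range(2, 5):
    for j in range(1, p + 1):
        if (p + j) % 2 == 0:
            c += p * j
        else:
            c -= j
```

33

p=2,j=1: odd sum, c = 0-1 = -1
p=2,j=2: even sum, c = (-1)+4 = 3
p=3,j=1: even sum, c = 3+3 = 6
p=3,j=2: odd sum, c = 6-2 = 4
p=3,j=3: even sum, c = 4+9 = 13
p=4,j=1: odd sum, c = 13-1 = 12
p=4,j=2: even sum, c = 12+8 = 20
p=4,j=3: odd sum, c = 20-3 = 17
p=4,j=4: even sum, c = 17+16 = 33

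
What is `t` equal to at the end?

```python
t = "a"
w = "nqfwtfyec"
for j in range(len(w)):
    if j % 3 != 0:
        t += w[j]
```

j=0: skip
j=1: add 'q' → 'aq'
j=2: add 'f' → 'aqf'
j=3: skip
j=4: add 't' → 'aqft'
j=5: add 'f' → 'aqftf'
j=6: skip
j=7: add 'e' → 'aqftfe'
j=8: add 'c' → 'aqftfec'

'aqftfec'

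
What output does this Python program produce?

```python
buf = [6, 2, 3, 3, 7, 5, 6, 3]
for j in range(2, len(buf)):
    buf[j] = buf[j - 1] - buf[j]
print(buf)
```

[6, 2, -1, -4, -11, -16, -22, -25]

j=2: buf[2] = 2-3 = -1 → [6, 2, -1, 3, 7, 5, 6, 3]
j=3: buf[3] = (-1)-3 = -4 → [6, 2, -1, -4, 7, 5, 6, 3]
j=4: buf[4] = (-4)-7 = -11 → [6, 2, -1, -4, -11, 5, 6, 3]
j=5: buf[5] = (-11)-5 = -16 → [6, 2, -1, -4, -11, -16, 6, 3]
j=6: buf[6] = (-16)-6 = -22 → [6, 2, -1, -4, -11, -16, -22, 3]
j=7: buf[7] = (-22)-3 = -25 → [6, 2, -1, -4, -11, -16, -22, -25]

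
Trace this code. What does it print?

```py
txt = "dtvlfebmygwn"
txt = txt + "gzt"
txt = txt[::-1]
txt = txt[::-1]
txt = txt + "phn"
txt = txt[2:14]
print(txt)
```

+ 'gzt' → 'dtvlfebmygwngzt'
reverse → 'tzgnwgymbeflvtd'
reverse → 'dtvlfebmygwngzt'
+ 'phn' → 'dtvlfebmygwngztphn'
slice [2:14] → 'vlfebmygwngz'

vlfebmygwngz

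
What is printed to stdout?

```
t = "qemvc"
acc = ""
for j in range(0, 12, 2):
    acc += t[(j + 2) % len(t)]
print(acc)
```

mcevqm

j=0: add t[2]='m' → 'm'
j=2: add t[4]='c' → 'mc'
j=4: add t[1]='e' → 'mce'
j=6: add t[3]='v' → 'mcev'
j=8: add t[0]='q' → 'mcevq'
j=10: add t[2]='m' → 'mcevqm'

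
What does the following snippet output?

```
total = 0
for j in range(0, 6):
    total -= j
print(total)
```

-15

j=0: total = 0-0 = 0
j=1: total = 0-1 = -1
j=2: total = (-1)-2 = -3
j=3: total = (-3)-3 = -6
j=4: total = (-6)-4 = -10
j=5: total = (-10)-5 = -15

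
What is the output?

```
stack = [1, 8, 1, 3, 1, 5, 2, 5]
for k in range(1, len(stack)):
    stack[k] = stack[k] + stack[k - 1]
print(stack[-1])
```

26

k=1: stack[1] = 8+1 = 9 → [1, 9, 1, 3, 1, 5, 2, 5]
k=2: stack[2] = 1+9 = 10 → [1, 9, 10, 3, 1, 5, 2, 5]
k=3: stack[3] = 3+10 = 13 → [1, 9, 10, 13, 1, 5, 2, 5]
k=4: stack[4] = 1+13 = 14 → [1, 9, 10, 13, 14, 5, 2, 5]
k=5: stack[5] = 5+14 = 19 → [1, 9, 10, 13, 14, 19, 2, 5]
k=6: stack[6] = 2+19 = 21 → [1, 9, 10, 13, 14, 19, 21, 5]
k=7: stack[7] = 5+21 = 26 → [1, 9, 10, 13, 14, 19, 21, 26]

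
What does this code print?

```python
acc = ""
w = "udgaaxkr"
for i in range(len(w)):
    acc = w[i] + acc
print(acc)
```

i=0: prepend 'u' → 'u'
i=1: prepend 'd' → 'du'
i=2: prepend 'g' → 'gdu'
i=3: prepend 'a' → 'agdu'
i=4: prepend 'a' → 'aagdu'
i=5: prepend 'x' → 'xaagdu'
i=6: prepend 'k' → 'kxaagdu'
i=7: prepend 'r' → 'rkxaagdu'

rkxaagdu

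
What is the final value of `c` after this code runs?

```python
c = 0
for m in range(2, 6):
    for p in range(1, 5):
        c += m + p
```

96

m=2,p=1: c = 0+3 = 3
m=2,p=2: c = 3+4 = 7
m=2,p=3: c = 7+5 = 12
m=2,p=4: c = 12+6 = 18
m=3,p=1: c = 18+4 = 22
m=3,p=2: c = 22+5 = 27
m=3,p=3: c = 27+6 = 33
m=3,p=4: c = 33+7 = 40
m=4,p=1: c = 40+5 = 45
m=4,p=2: c = 45+6 = 51
m=4,p=3: c = 51+7 = 58
m=4,p=4: c = 58+8 = 66
m=5,p=1: c = 66+6 = 72
m=5,p=2: c = 72+7 = 79
m=5,p=3: c = 79+8 = 87
m=5,p=4: c = 87+9 = 96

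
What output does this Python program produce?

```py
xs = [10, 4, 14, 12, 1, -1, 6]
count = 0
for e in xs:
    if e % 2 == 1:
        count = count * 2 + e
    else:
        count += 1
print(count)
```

18

e=10: not odd, count = 0+1 = 1
e=4: not odd, count = 1+1 = 2
e=14: not odd, count = 2+1 = 3
e=12: not odd, count = 3+1 = 4
e=1: odd, count = 4*2+1 = 9
e=-1: odd, count = 9*2+(-1) = 17
e=6: not odd, count = 17+1 = 18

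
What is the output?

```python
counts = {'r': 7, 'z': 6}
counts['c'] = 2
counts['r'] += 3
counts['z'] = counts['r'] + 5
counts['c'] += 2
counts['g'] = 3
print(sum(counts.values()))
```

32

counts['c'] = 2 → {'r': 7, 'z': 6, 'c': 2}
counts['r'] = 7+3 = 10 → {'r': 10, 'z': 6, 'c': 2}
counts['z'] = counts['r']+5 = 15 → {'r': 10, 'z': 15, 'c': 2}
counts['c'] = 2+2 = 4 → {'r': 10, 'z': 15, 'c': 4}
counts['g'] = 3 → {'r': 10, 'z': 15, 'c': 4, 'g': 3}
sum of values = 32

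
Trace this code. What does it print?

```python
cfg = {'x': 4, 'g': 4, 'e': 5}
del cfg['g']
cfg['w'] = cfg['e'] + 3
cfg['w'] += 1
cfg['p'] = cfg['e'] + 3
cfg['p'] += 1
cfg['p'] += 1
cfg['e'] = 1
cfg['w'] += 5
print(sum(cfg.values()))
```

29

del 'g' → {'x': 4, 'e': 5}
cfg['w'] = cfg['e']+3 = 8 → {'x': 4, 'e': 5, 'w': 8}
cfg['w'] = 8+1 = 9 → {'x': 4, 'e': 5, 'w': 9}
cfg['p'] = cfg['e']+3 = 8 → {'x': 4, 'e': 5, 'w': 9, 'p': 8}
cfg['p'] = 8+1 = 9 → {'x': 4, 'e': 5, 'w': 9, 'p': 9}
cfg['p'] = 9+1 = 10 → {'x': 4, 'e': 5, 'w': 9, 'p': 10}
cfg['e'] = 1 → {'x': 4, 'e': 1, 'w': 9, 'p': 10}
cfg['w'] = 9+5 = 14 → {'x': 4, 'e': 1, 'w': 14, 'p': 10}
sum of values = 29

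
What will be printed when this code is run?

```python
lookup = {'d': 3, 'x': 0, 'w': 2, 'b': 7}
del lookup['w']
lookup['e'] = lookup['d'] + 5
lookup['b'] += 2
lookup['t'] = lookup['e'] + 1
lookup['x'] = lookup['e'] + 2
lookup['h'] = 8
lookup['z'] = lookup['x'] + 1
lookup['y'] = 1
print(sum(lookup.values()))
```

del 'w' → {'d': 3, 'x': 0, 'b': 7}
lookup['e'] = lookup['d']+5 = 8 → {'d': 3, 'x': 0, 'b': 7, 'e': 8}
lookup['b'] = 7+2 = 9 → {'d': 3, 'x': 0, 'b': 9, 'e': 8}
lookup['t'] = lookup['e']+1 = 9 → {'d': 3, 'x': 0, 'b': 9, 'e': 8, 't': 9}
lookup['x'] = lookup['e']+2 = 10 → {'d': 3, 'x': 10, 'b': 9, 'e': 8, 't': 9}
lookup['h'] = 8 → {'d': 3, 'x': 10, 'b': 9, 'e': 8, 't': 9, 'h': 8}
lookup['z'] = lookup['x']+1 = 11 → {'d': 3, 'x': 10, 'b': 9, 'e': 8, 't': 9, 'h': 8, 'z': 11}
lookup['y'] = 1 → {'d': 3, 'x': 10, 'b': 9, 'e': 8, 't': 9, 'h': 8, 'z': 11, 'y': 1}
sum of values = 59

59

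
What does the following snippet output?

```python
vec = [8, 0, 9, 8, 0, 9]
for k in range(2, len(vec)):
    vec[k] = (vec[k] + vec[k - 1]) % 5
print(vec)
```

k=2: vec[2] = (9+0)%5 = 4 → [8, 0, 4, 8, 0, 9]
k=3: vec[3] = (8+4)%5 = 2 → [8, 0, 4, 2, 0, 9]
k=4: vec[4] = (0+2)%5 = 2 → [8, 0, 4, 2, 2, 9]
k=5: vec[5] = (9+2)%5 = 1 → [8, 0, 4, 2, 2, 1]

[8, 0, 4, 2, 2, 1]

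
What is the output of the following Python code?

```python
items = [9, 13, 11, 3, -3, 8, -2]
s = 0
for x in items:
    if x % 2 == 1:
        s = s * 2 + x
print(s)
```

x=9: odd, s = 0*2+9 = 9
x=13: odd, s = 9*2+13 = 31
x=11: odd, s = 31*2+11 = 73
x=3: odd, s = 73*2+3 = 149
x=-3: odd, s = 149*2+(-3) = 295
x=8: not odd
x=-2: not odd

295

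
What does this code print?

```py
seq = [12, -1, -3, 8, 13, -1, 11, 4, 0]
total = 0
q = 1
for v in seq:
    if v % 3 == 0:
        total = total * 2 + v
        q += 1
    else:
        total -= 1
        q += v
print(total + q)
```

v=12: %3==0, total = 0*2+12 = 12; q=2
v=-1: not %3==0, total = 12-1 = 11; q=1
v=-3: %3==0, total = 11*2+(-3) = 19; q=2
v=8: not %3==0, total = 19-1 = 18; q=10
v=13: not %3==0, total = 18-1 = 17; q=23
v=-1: not %3==0, total = 17-1 = 16; q=22
v=11: not %3==0, total = 16-1 = 15; q=33
v=4: not %3==0, total = 15-1 = 14; q=37
v=0: %3==0, total = 14*2+0 = 28; q=38
total+q = 28+38 = 66

66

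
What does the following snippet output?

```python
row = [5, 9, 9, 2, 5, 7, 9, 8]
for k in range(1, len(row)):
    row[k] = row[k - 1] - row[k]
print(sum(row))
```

-154

k=1: row[1] = 5-9 = -4 → [5, -4, 9, 2, 5, 7, 9, 8]
k=2: row[2] = (-4)-9 = -13 → [5, -4, -13, 2, 5, 7, 9, 8]
k=3: row[3] = (-13)-2 = -15 → [5, -4, -13, -15, 5, 7, 9, 8]
k=4: row[4] = (-15)-5 = -20 → [5, -4, -13, -15, -20, 7, 9, 8]
k=5: row[5] = (-20)-7 = -27 → [5, -4, -13, -15, -20, -27, 9, 8]
k=6: row[6] = (-27)-9 = -36 → [5, -4, -13, -15, -20, -27, -36, 8]
k=7: row[7] = (-36)-8 = -44 → [5, -4, -13, -15, -20, -27, -36, -44]
sum = -154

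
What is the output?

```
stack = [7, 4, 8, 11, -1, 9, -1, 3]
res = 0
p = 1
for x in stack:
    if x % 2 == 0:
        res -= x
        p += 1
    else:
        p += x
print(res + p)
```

19

x=7: not even; p=8
x=4: even, res = 0-4 = -4; p=9
x=8: even, res = (-4)-8 = -12; p=10
x=11: not even; p=21
x=-1: not even; p=20
x=9: not even; p=29
x=-1: not even; p=28
x=3: not even; p=31
res+p = (-12)+31 = 19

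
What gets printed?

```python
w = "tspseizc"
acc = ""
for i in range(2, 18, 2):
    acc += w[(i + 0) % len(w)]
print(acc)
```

i=2: add w[2]='p' → 'p'
i=4: add w[4]='e' → 'pe'
i=6: add w[6]='z' → 'pez'
i=8: add w[0]='t' → 'pezt'
i=10: add w[2]='p' → 'peztp'
i=12: add w[4]='e' → 'peztpe'
i=14: add w[6]='z' → 'peztpez'
i=16: add w[0]='t' → 'peztpezt'

peztpezt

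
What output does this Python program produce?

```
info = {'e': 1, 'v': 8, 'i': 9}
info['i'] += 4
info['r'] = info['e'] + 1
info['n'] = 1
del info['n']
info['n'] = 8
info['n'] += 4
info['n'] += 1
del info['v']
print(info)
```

{'e': 1, 'i': 13, 'r': 2, 'n': 13}

info['i'] = 9+4 = 13 → {'e': 1, 'v': 8, 'i': 13}
info['r'] = info['e']+1 = 2 → {'e': 1, 'v': 8, 'i': 13, 'r': 2}
info['n'] = 1 → {'e': 1, 'v': 8, 'i': 13, 'r': 2, 'n': 1}
del 'n' → {'e': 1, 'v': 8, 'i': 13, 'r': 2}
info['n'] = 8 → {'e': 1, 'v': 8, 'i': 13, 'r': 2, 'n': 8}
info['n'] = 8+4 = 12 → {'e': 1, 'v': 8, 'i': 13, 'r': 2, 'n': 12}
info['n'] = 12+1 = 13 → {'e': 1, 'v': 8, 'i': 13, 'r': 2, 'n': 13}
del 'v' → {'e': 1, 'i': 13, 'r': 2, 'n': 13}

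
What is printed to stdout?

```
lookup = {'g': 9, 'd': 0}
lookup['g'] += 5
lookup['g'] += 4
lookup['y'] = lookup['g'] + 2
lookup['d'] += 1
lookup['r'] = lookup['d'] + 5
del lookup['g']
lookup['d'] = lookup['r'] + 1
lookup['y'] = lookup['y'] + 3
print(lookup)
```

{'d': 7, 'y': 23, 'r': 6}

lookup['g'] = 9+5 = 14 → {'g': 14, 'd': 0}
lookup['g'] = 14+4 = 18 → {'g': 18, 'd': 0}
lookup['y'] = lookup['g']+2 = 20 → {'g': 18, 'd': 0, 'y': 20}
lookup['d'] = 0+1 = 1 → {'g': 18, 'd': 1, 'y': 20}
lookup['r'] = lookup['d']+5 = 6 → {'g': 18, 'd': 1, 'y': 20, 'r': 6}
del 'g' → {'d': 1, 'y': 20, 'r': 6}
lookup['d'] = lookup['r']+1 = 7 → {'d': 7, 'y': 20, 'r': 6}
lookup['y'] = lookup['y']+3 = 23 → {'d': 7, 'y': 23, 'r': 6}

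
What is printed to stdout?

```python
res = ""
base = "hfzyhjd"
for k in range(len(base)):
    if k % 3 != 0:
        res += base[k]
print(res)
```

fzhj

k=0: skip
k=1: add 'f' → 'f'
k=2: add 'z' → 'fz'
k=3: skip
k=4: add 'h' → 'fzh'
k=5: add 'j' → 'fzhj'
k=6: skip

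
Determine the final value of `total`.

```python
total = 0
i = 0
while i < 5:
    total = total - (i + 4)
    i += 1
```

-30

i=0: total = 0-4 = -4
i=1: total = (-4)-5 = -9
i=2: total = (-9)-6 = -15
i=3: total = (-15)-7 = -22
i=4: total = (-22)-8 = -30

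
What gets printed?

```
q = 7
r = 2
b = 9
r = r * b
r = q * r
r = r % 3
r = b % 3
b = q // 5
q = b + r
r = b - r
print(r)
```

r = 2*9 = 18
r = 7*18 = 126
r = 126%3 = 0
r = 9%3 = 0
b = 7//5 = 1
q = 1+0 = 1
r = 1-0 = 1

1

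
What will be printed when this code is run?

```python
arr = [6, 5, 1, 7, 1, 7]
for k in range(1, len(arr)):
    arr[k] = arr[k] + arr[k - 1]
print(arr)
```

k=1: arr[1] = 5+6 = 11 → [6, 11, 1, 7, 1, 7]
k=2: arr[2] = 1+11 = 12 → [6, 11, 12, 7, 1, 7]
k=3: arr[3] = 7+12 = 19 → [6, 11, 12, 19, 1, 7]
k=4: arr[4] = 1+19 = 20 → [6, 11, 12, 19, 20, 7]
k=5: arr[5] = 7+20 = 27 → [6, 11, 12, 19, 20, 27]

[6, 11, 12, 19, 20, 27]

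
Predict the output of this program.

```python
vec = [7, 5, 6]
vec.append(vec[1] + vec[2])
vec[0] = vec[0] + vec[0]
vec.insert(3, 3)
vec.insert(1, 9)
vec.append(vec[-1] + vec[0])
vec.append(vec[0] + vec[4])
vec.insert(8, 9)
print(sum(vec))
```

append vec[1]+vec[2] = 5+6 = 11 → [7, 5, 6, 11]
vec[0] = vec[0]+vec[0] = 7+7 = 14 → [14, 5, 6, 11]
insert 3 at 3 → [14, 5, 6, 3, 11]
insert 9 at 1 → [14, 9, 5, 6, 3, 11]
append vec[-1]+vec[0] = 11+14 = 25 → [14, 9, 5, 6, 3, 11, 25]
append vec[0]+vec[4] = 14+3 = 17 → [14, 9, 5, 6, 3, 11, 25, 17]
insert 9 at 8 → [14, 9, 5, 6, 3, 11, 25, 17, 9]
sum = 99

99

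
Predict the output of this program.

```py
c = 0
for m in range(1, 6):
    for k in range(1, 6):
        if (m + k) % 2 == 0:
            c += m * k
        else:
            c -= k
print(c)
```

81

m=1,k=1: even sum, c = 0+1 = 1
m=1,k=2: odd sum, c = 1-2 = -1
m=1,k=3: even sum, c = (-1)+3 = 2
m=1,k=4: odd sum, c = 2-4 = -2
m=1,k=5: even sum, c = (-2)+5 = 3
m=2,k=1: odd sum, c = 3-1 = 2
m=2,k=2: even sum, c = 2+4 = 6
m=2,k=3: odd sum, c = 6-3 = 3
m=2,k=4: even sum, c = 3+8 = 11
m=2,k=5: odd sum, c = 11-5 = 6
m=3,k=1: even sum, c = 6+3 = 9
m=3,k=2: odd sum, c = 9-2 = 7
m=3,k=3: even sum, c = 7+9 = 16
m=3,k=4: odd sum, c = 16-4 = 12
m=3,k=5: even sum, c = 12+15 = 27
m=4,k=1: odd sum, c = 27-1 = 26
m=4,k=2: even sum, c = 26+8 = 34
m=4,k=3: odd sum, c = 34-3 = 31
m=4,k=4: even sum, c = 31+16 = 47
m=4,k=5: odd sum, c = 47-5 = 42
m=5,k=1: even sum, c = 42+5 = 47
m=5,k=2: odd sum, c = 47-2 = 45
m=5,k=3: even sum, c = 45+15 = 60
m=5,k=4: odd sum, c = 60-4 = 56
m=5,k=5: even sum, c = 56+25 = 81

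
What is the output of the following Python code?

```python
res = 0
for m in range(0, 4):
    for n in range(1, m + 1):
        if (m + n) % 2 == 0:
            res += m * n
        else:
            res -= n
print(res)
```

m=1,n=1: even sum, res = 0+1 = 1
m=2,n=1: odd sum, res = 1-1 = 0
m=2,n=2: even sum, res = 0+4 = 4
m=3,n=1: even sum, res = 4+3 = 7
m=3,n=2: odd sum, res = 7-2 = 5
m=3,n=3: even sum, res = 5+9 = 14

14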